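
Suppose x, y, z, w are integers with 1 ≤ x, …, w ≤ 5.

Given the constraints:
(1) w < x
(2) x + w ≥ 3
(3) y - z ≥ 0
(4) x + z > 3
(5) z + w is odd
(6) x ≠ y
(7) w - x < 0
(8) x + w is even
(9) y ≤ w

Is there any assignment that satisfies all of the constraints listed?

Satisfiable

The assignment x = 4, y = 1, z = 1, w = 2 works:
  constraint 2 holds since x + w = 6.
  constraint 3 holds since y - z = 0.
The rest check out directly.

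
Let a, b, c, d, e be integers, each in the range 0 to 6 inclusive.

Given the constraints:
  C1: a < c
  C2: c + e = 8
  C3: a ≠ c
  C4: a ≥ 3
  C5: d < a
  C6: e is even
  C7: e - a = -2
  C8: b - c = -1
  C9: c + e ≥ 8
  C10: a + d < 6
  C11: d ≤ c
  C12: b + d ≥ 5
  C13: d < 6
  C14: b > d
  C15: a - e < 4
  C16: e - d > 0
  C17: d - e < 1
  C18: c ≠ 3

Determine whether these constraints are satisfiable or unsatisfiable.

Try a = 4, b = 5, c = 6, d = 0, e = 2.
Check constraint 2: c + e = 8; constraint 7: e - a = -2; constraint 8: b - c = -1. The remaining constraints are straightforward to verify.

Satisfiable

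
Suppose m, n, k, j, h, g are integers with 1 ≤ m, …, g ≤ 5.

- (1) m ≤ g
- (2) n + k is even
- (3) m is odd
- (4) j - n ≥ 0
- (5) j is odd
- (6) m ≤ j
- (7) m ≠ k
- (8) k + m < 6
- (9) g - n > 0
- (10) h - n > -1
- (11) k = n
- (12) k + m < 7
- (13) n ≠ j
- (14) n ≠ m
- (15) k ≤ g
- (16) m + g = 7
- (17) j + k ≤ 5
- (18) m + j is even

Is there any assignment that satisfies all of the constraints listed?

Try m = 3, n = 1, k = 1, j = 3, h = 2, g = 4.
Check constraint 4: j - n = 2; constraint 8: k + m = 4; constraint 9: g - n = 3. The remaining constraints are straightforward to verify.

Satisfiable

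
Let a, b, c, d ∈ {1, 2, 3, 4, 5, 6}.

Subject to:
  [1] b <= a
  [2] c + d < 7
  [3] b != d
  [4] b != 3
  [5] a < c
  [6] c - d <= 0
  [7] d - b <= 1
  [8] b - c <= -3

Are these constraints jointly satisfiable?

Constraints 6, 7, and 8 give d − c ≥ 0, c − b ≥ 3, b − d ≥ -1.
Adding all 3 inequalities: the left sides telescope to 0, and the right sides sum to 0 + 3 + (-1) = 2. So 0 ≥ 2, which is false.

Unsatisfiable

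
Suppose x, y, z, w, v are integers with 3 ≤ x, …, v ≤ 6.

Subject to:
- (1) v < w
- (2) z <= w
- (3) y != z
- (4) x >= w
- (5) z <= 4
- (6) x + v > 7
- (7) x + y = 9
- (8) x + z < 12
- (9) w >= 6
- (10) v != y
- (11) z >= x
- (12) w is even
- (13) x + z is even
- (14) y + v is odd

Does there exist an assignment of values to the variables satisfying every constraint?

Unsatisfiable

From constraints 4 and 9: x ≥ w and w ≥ 6, so x ≥ 6. From constraints 5 and 11: x ≤ z and z ≤ 4, so x ≤ 4. But 4 < 6, so no value of x works.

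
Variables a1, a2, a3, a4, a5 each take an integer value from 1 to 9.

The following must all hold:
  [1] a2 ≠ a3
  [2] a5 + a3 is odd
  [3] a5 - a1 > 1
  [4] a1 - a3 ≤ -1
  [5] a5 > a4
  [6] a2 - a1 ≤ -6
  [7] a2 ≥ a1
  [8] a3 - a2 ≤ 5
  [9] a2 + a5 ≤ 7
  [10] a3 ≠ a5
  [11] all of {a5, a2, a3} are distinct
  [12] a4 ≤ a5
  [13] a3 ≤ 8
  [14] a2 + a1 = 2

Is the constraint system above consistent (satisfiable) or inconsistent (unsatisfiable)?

Constraints 4, 6, and 8 give a2 − a3 ≥ -5, a3 − a1 ≥ 1, a1 − a2 ≥ 6.
Adding all 3 inequalities: the left sides telescope to 0, and the right sides sum to (-5) + 1 + 6 = 2. So 0 ≥ 2, which is false.

Unsatisfiable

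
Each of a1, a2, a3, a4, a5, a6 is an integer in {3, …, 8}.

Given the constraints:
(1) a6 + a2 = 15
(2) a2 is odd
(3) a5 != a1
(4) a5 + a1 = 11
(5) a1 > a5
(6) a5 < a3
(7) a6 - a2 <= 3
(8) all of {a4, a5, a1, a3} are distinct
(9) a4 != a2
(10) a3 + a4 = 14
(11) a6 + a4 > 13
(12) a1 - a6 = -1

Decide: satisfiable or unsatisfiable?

Satisfiable

The assignment a1 = 7, a2 = 7, a3 = 6, a4 = 8, a5 = 4, a6 = 8 works:
  constraint 1 holds since a6 + a2 = 15.
  constraint 4 holds since a5 + a1 = 11.
The rest check out directly.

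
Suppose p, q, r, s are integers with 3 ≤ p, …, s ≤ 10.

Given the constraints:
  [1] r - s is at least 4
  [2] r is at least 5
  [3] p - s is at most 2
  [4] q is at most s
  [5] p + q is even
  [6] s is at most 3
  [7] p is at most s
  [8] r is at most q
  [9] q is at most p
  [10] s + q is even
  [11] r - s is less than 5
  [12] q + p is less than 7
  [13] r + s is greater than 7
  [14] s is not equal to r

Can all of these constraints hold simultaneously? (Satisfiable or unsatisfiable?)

From constraints 2 and 8: q ≥ r and r ≥ 5, so q ≥ 5. From constraints 4 and 6: q ≤ s and s ≤ 3, so q ≤ 3. But 3 < 5, so no value of q works.

Unsatisfiable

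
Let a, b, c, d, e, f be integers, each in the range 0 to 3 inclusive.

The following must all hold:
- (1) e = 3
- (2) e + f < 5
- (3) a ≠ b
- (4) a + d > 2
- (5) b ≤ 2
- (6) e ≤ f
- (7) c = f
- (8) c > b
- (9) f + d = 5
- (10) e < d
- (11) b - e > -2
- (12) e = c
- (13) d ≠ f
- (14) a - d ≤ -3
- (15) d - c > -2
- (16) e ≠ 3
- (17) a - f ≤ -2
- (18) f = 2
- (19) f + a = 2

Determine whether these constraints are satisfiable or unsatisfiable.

Unsatisfiable

Constraint 1 fixes e = 3 and constraint 18 fixes f = 2. Constraints 7 and 12 give e = c = f, so e = f. But 3 ≠ 2 — contradiction.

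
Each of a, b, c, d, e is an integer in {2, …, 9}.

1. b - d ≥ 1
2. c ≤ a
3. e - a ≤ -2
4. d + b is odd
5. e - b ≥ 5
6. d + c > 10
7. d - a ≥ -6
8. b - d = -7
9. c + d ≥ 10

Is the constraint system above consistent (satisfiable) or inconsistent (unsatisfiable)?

Unsatisfiable

Constraints 1, 3, 5, and 7 give b − d ≥ 1, d − a ≥ -6, a − e ≥ 2, e − b ≥ 5.
Adding all 4 inequalities: the left sides telescope to 0, and the right sides sum to 1 + (-6) + 2 + 5 = 2. So 0 ≥ 2, which is false.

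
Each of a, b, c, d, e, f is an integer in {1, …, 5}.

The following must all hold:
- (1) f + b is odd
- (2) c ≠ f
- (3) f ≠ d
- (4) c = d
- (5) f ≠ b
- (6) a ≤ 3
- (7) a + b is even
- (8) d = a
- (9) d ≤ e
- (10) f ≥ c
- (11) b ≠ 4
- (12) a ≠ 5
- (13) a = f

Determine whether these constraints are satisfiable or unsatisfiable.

Unsatisfiable

From constraints 4, 8, and 13, c = d = a = f, so c = f. But constraint 2 says c ≠ f. Contradiction.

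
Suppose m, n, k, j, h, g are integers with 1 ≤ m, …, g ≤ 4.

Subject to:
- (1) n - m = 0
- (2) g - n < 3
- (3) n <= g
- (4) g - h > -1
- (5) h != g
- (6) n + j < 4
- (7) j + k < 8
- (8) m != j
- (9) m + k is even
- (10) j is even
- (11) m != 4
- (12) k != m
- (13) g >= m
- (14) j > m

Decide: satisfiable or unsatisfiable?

One satisfying assignment is m = 1, n = 1, k = 3, j = 2, h = 2, g = 3.
For the less obvious constraints — constraint 1: n - m = 0; constraint 2: g - n = 2 — and the others hold by inspection.

Satisfiable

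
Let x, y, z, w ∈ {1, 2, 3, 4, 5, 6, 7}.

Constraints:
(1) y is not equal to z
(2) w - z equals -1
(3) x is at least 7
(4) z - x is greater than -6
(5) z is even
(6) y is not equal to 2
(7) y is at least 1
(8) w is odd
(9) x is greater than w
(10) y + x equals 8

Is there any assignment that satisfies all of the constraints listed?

Satisfiable

The assignment x = 7, y = 1, z = 4, w = 3 works:
  constraint 2 holds since w - z = -1.
  constraint 4 holds since z - x = -3.
  constraint 10 holds since y + x = 8.
The rest check out directly.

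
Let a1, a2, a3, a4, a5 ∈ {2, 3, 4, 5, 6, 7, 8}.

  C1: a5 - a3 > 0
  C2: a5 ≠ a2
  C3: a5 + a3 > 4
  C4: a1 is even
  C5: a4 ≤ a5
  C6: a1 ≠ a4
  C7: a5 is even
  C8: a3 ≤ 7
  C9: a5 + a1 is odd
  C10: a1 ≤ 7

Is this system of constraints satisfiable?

Constraint 7 makes a5 even and constraint 4 makes a1 even, so a5 + a1 must be even. Constraint 9 says a5 + a1 is odd — contradiction.

Unsatisfiable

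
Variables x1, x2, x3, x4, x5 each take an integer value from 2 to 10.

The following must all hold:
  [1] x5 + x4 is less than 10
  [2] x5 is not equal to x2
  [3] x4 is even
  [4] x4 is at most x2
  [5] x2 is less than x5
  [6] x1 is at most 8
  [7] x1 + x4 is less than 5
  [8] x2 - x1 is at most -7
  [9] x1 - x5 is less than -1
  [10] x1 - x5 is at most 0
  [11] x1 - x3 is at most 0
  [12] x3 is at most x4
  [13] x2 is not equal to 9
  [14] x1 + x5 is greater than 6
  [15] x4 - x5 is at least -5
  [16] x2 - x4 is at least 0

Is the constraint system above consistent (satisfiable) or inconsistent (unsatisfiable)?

Constraints 8, 10, 15, and 16 give x1 − x2 ≥ 7, x2 − x4 ≥ 0, x4 − x5 ≥ -5, x5 − x1 ≥ 0.
Adding all 4 inequalities: the left sides telescope to 0, and the right sides sum to 7 + 0 + (-5) + 0 = 2. So 0 ≥ 2, which is false.

Unsatisfiable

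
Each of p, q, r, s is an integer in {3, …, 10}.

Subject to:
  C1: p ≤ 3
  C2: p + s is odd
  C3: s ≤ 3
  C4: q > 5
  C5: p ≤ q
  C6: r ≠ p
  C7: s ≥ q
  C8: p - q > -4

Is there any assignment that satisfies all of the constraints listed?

Unsatisfiable

From constraint 4: q ≥ 6. From constraints 3 and 7: q ≤ s and s ≤ 3, so q ≤ 3. But 3 < 6, so no value of q works.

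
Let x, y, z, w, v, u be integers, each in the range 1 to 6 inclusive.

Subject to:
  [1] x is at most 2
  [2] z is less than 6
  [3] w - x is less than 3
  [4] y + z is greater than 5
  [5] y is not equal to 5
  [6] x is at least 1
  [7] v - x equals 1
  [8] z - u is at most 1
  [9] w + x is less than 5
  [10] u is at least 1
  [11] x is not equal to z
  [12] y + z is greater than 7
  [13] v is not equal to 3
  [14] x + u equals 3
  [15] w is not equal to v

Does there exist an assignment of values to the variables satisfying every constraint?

Setting (x, y, z, w, v, u) = (1, 6, 2, 3, 2, 2) satisfies everything: constraint 3: w - x = 2; constraint 4: y + z = 8; constraint 7: v - x = 1, and the others follow.

Satisfiable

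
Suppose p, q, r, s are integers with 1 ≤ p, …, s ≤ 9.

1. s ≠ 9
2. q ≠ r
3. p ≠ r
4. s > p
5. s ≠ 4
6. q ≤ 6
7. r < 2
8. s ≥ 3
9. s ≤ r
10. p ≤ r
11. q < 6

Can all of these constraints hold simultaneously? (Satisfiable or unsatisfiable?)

Unsatisfiable

From constraints 8 and 9: r ≥ s and s ≥ 3, so r ≥ 3. From constraint 7: r ≤ 1. But 1 < 3, so no value of r works.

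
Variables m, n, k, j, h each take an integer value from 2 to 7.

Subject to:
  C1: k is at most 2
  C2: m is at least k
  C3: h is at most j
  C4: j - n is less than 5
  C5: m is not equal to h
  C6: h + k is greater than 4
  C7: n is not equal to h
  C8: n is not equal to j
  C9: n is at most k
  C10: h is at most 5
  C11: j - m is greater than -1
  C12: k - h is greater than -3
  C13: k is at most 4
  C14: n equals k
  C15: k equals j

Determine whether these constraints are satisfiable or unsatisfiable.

Unsatisfiable

From constraints 14 and 15, n = k = j, so n = j. But constraint 8 says n ≠ j. Contradiction.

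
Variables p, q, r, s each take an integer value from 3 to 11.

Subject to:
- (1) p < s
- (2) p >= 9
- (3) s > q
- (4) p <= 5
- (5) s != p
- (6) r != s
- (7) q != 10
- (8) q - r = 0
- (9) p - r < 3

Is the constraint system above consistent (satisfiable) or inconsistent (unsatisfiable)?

Unsatisfiable

From constraint 2: p ≥ 9. From constraint 4: p ≤ 5. But 5 < 9, so no value of p works.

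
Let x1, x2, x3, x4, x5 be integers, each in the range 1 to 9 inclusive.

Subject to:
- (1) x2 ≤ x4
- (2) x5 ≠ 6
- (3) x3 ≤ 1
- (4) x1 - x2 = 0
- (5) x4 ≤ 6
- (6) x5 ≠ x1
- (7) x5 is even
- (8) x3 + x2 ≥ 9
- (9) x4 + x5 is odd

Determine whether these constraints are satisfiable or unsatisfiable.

Unsatisfiable

From constraint 3: x3 ≤ 1. From constraints 1 and 5: x2 ≤ x4 ≤ 6. Hence x3 + x2 ≤ 7. But constraint 8 requires x3 + x2 ≥ 9, and 9 > 7. Contradiction.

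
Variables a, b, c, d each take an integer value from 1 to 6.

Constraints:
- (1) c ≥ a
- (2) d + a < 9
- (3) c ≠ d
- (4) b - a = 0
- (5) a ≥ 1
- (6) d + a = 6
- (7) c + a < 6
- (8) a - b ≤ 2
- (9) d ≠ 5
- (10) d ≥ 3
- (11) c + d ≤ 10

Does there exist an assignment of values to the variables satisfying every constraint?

Try a = 2, b = 2, c = 3, d = 4.
Check constraint 2: d + a = 6; constraint 4: b - a = 0. The remaining constraints are straightforward to verify.

Satisfiable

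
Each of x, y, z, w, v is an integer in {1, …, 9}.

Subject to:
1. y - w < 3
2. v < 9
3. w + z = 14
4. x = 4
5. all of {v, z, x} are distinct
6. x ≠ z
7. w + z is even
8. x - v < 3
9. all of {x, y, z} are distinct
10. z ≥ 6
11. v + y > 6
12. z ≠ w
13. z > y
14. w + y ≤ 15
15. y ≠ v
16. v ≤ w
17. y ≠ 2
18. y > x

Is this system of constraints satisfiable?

Satisfiable

Setting (x, y, z, w, v) = (4, 6, 8, 6, 2) satisfies everything: constraint 1: y - w = 0; constraint 3: w + z = 14; constraint 8: x - v = 2, and the others follow.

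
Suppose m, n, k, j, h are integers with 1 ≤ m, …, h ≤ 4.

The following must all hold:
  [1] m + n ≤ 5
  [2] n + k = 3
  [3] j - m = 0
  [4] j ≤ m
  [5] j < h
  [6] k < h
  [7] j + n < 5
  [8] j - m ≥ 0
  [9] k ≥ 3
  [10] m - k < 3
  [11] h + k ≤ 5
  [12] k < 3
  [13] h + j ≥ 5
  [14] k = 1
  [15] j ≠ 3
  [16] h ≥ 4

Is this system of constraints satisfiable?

Unsatisfiable

From constraint 16: h ≥ 4. From constraint 9: k ≥ 3. Hence h + k ≥ 7. But constraint 11 requires h + k ≤ 5, and 5 < 7. Contradiction.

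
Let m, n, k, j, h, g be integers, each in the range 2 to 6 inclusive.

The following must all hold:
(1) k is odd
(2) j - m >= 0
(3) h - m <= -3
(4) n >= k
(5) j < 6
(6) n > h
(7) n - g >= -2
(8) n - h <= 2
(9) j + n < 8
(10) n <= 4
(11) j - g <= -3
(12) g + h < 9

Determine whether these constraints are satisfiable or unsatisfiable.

Constraints 2, 3, 7, 8, and 11 give j − m ≥ 0, m − h ≥ 3, h − n ≥ -2, n − g ≥ -2, g − j ≥ 3.
Adding all 5 inequalities: the left sides telescope to 0, and the right sides sum to 0 + 3 + (-2) + (-2) + 3 = 2. So 0 ≥ 2, which is false.

Unsatisfiable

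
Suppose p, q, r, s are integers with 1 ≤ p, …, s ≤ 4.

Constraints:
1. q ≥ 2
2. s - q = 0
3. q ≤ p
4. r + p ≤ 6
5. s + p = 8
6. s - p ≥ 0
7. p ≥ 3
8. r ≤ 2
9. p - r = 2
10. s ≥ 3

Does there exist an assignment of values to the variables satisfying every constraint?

One satisfying assignment is p = 4, q = 4, r = 2, s = 4.
For the less obvious constraints — constraint 2: s - q = 0; constraint 4: r + p = 6 — and the others hold by inspection.

Satisfiable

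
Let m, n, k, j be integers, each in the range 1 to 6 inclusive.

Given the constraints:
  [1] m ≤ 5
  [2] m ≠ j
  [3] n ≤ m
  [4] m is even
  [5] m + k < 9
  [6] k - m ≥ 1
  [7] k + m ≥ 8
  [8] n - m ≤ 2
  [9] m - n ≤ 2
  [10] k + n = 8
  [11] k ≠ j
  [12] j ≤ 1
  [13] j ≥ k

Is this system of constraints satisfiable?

From constraints 12 and 13: k ≤ j ≤ 1. From constraint 1: m ≤ 5. Hence k + m ≤ 6. But constraint 7 requires k + m ≥ 8, and 8 > 6. Contradiction.

Unsatisfiable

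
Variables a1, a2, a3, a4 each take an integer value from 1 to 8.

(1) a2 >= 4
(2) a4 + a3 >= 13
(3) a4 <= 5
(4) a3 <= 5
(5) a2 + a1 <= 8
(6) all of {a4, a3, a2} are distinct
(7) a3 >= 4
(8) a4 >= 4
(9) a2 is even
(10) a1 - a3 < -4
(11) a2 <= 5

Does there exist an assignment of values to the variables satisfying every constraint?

Constraints 1, 3, 4, 7, 8, and 11 confine each of a4, a3, a2 to the 2 values {4, 5}.
Constraint 6 requires all 3 of them to be distinct, but only 2 values are available — impossible by the pigeonhole principle.

Unsatisfiable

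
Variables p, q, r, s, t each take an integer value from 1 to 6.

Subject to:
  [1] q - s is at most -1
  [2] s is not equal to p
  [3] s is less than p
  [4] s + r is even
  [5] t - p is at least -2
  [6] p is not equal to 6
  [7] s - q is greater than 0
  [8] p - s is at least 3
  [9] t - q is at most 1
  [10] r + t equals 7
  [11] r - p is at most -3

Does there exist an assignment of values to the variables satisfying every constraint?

Constraints 1, 5, 8, and 9 give t − p ≥ -2, p − s ≥ 3, s − q ≥ 1, q − t ≥ -1.
Adding all 4 inequalities: the left sides telescope to 0, and the right sides sum to (-2) + 3 + 1 + (-1) = 1. So 0 ≥ 1, which is false.

Unsatisfiable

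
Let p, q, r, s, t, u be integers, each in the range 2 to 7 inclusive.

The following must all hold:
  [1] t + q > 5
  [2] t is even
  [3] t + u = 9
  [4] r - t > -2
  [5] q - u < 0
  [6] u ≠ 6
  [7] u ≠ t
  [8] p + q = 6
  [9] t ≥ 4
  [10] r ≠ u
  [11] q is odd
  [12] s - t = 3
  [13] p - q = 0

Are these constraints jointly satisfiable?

Satisfiable

Take p = 3, q = 3, r = 3, s = 7, t = 4, u = 5. Then constraint 1: t + q = 7; constraint 3: t + u = 9; constraint 4: r - t = -1, and every other listed constraint is also met.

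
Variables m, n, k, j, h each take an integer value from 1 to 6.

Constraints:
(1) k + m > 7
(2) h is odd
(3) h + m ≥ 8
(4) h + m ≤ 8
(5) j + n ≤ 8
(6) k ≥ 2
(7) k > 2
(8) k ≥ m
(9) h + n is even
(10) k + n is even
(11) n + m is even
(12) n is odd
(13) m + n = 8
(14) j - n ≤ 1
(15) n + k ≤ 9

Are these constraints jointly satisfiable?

Satisfiable

The assignment m = 5, n = 3, k = 5, j = 3, h = 3 works:
  constraint 1 holds since k + m = 10.
  constraint 3 holds since h + m = 8.
The rest check out directly.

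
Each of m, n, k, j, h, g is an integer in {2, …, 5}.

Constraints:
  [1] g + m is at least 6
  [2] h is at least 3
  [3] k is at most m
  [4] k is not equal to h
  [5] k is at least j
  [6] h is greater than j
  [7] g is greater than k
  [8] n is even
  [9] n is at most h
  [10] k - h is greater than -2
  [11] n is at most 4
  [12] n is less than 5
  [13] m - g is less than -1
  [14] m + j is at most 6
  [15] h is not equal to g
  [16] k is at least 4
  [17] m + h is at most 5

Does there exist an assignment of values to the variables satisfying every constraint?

Unsatisfiable

From constraints 3 and 16: m ≥ k ≥ 4. From constraint 2: h ≥ 3. Hence m + h ≥ 7. But constraint 17 requires m + h ≤ 5, and 5 < 7. Contradiction.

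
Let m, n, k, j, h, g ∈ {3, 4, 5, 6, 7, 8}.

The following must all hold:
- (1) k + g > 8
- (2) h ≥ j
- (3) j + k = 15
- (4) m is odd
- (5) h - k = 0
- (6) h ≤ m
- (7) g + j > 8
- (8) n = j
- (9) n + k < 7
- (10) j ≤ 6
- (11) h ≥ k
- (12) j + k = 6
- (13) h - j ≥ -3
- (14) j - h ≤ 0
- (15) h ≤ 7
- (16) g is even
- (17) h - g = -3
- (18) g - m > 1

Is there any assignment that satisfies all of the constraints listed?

Unsatisfiable

From constraint 10: j ≤ 6. From constraints 11 and 15: k ≤ h ≤ 7. Hence j + k ≤ 13. But constraint 3 requires j + k = 15, and 15 > 13. Contradiction.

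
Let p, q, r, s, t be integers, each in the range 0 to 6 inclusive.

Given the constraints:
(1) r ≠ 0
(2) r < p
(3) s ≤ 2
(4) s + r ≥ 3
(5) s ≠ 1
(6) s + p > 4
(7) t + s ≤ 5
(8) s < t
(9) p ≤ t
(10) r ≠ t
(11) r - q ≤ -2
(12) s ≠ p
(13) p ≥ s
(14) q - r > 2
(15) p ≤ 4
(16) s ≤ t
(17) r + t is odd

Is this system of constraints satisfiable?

Take p = 3, q = 6, r = 2, s = 2, t = 3. Then constraint 4: s + r = 4; constraint 6: s + p = 5, and every other listed constraint is also met.

Satisfiable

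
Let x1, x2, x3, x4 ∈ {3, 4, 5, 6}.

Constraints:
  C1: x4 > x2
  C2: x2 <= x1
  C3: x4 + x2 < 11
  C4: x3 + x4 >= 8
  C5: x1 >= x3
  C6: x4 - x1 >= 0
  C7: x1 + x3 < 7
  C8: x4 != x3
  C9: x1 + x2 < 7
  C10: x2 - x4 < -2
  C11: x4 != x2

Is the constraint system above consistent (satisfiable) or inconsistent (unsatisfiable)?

One satisfying assignment is x1 = 3, x2 = 3, x3 = 3, x4 = 6.
For the less obvious constraints — constraint 3: x4 + x2 = 9; constraint 4: x3 + x4 = 9 — and the others hold by inspection.

Satisfiable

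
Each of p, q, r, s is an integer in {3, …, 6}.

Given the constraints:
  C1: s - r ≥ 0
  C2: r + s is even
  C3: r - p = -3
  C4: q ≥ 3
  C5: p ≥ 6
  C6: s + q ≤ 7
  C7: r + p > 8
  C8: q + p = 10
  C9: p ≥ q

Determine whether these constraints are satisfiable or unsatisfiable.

Setting (p, q, r, s) = (6, 4, 3, 3) satisfies everything: constraint 1: s - r = 0; constraint 3: r - p = -3; constraint 6: s + q = 7, and the others follow.

Satisfiable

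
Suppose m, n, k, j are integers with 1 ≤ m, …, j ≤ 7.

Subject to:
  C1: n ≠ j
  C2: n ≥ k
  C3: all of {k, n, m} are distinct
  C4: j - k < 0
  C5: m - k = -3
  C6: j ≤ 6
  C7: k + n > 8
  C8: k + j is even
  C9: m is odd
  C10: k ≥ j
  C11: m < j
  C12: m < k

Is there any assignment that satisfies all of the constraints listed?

One satisfying assignment is m = 1, n = 6, k = 4, j = 2.
For the less obvious constraints — constraint 4: j - k = -2; constraint 5: m - k = -3; constraint 7: k + n = 10 — and the others hold by inspection.

Satisfiable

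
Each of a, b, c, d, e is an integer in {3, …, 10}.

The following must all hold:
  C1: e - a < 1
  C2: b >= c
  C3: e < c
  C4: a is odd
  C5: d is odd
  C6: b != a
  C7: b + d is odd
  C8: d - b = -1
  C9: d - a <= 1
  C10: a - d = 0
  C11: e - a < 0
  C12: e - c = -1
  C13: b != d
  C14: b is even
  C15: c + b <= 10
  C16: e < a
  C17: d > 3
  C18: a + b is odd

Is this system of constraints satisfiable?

Setting (a, b, c, d, e) = (5, 6, 4, 5, 3) satisfies everything: constraint 1: e - a = -2; constraint 8: d - b = -1, and the others follow.

Satisfiable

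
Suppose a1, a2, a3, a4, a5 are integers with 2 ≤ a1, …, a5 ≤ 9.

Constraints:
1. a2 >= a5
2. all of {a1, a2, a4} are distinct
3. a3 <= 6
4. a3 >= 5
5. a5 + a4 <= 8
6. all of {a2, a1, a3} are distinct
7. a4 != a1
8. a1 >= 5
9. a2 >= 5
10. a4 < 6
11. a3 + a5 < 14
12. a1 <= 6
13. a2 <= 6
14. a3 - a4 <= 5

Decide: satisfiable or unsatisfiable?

Unsatisfiable

Constraints 3, 4, 8, 9, 12, and 13 confine each of a2, a1, a3 to the 2 values {5, 6}.
Constraint 6 requires all 3 of them to be distinct, but only 2 values are available — impossible by the pigeonhole principle.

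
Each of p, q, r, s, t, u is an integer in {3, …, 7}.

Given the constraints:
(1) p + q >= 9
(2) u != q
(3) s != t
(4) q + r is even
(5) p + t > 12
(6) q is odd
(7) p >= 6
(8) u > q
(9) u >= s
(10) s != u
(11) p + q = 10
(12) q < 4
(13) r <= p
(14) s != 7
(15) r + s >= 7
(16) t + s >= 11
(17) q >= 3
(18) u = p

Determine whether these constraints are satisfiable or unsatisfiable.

Satisfiable

Setting (p, q, r, s, t, u) = (7, 3, 3, 4, 7, 7) satisfies everything: constraint 1: p + q = 10; constraint 5: p + t = 14; constraint 11: p + q = 10, and the others follow.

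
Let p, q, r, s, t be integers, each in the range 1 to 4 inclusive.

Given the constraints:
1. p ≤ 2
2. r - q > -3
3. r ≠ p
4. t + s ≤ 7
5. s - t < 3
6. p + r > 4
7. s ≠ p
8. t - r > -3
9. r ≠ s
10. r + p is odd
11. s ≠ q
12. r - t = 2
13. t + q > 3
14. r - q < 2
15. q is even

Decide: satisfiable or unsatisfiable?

Try p = 1, q = 4, r = 4, s = 2, t = 2.
Check constraint 2: r - q = 0; constraint 4: t + s = 4; constraint 5: s - t = 0. The remaining constraints are straightforward to verify.

Satisfiable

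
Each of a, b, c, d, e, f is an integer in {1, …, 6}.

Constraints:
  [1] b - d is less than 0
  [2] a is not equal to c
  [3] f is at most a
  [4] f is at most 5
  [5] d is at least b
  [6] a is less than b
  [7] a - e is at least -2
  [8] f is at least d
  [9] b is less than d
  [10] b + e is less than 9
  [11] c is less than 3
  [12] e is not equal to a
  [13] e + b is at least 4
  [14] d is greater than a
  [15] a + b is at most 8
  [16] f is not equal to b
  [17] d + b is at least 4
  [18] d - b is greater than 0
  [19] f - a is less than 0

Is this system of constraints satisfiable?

Constraints 6, 8, 9, and 19 give a < b, b < d, d ≤ f, f < a. Chaining: a < b < d ≤ f < a, which forces a < a — impossible.

Unsatisfiable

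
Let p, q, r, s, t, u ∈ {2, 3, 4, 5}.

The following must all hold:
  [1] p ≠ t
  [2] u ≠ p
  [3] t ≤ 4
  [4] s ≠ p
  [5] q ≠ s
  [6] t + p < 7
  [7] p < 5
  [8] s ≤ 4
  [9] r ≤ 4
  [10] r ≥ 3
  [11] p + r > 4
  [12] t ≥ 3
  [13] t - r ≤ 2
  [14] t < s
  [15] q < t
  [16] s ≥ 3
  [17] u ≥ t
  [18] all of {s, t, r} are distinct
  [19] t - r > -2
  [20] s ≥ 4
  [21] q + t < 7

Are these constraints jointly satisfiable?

Unsatisfiable

Constraints 3, 8, 9, 10, 12, and 16 confine each of s, t, r to the 2 values {3, 4}.
Constraint 18 requires all 3 of them to be distinct, but only 2 values are available — impossible by the pigeonhole principle.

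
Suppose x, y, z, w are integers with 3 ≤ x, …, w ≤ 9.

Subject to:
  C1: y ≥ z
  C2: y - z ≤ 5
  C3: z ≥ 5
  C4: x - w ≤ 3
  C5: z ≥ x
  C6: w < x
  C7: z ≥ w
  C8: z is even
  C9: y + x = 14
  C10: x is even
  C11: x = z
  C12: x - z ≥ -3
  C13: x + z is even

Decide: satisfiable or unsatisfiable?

Satisfiable

Try x = 6, y = 8, z = 6, w = 4.
Check constraint 2: y - z = 2; constraint 4: x - w = 2; constraint 9: y + x = 14. The remaining constraints are straightforward to verify.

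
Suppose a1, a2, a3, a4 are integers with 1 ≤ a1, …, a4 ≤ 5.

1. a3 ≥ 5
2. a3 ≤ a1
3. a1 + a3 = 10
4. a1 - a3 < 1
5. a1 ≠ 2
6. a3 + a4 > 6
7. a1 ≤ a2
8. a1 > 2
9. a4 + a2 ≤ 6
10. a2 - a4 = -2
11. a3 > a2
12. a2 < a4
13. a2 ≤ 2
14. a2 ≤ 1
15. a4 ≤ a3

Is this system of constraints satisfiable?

From constraints 1 and 2: a1 ≥ a3 and a3 ≥ 5, so a1 ≥ 5. From constraints 7 and 14: a1 ≤ a2 and a2 ≤ 1, so a1 ≤ 1. But 1 < 5, so no value of a1 works.

Unsatisfiable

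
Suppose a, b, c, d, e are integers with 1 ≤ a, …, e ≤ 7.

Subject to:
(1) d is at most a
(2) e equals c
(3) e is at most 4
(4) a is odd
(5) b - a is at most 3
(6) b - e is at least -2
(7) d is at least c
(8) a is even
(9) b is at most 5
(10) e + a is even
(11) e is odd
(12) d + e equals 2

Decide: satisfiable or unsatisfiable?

Unsatisfiable

Constraint 11 makes e odd and constraint 8 makes a even, so e + a must be odd. Constraint 10 says e + a is even — contradiction.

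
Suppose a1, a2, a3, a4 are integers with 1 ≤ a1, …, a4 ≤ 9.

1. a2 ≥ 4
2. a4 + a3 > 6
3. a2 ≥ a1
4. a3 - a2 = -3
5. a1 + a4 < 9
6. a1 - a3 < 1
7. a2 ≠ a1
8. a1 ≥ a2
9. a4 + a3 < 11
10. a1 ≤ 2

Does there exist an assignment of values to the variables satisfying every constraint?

Unsatisfiable

From constraint 1: a2 ≥ 4. From constraints 8 and 10: a2 ≤ a1 and a1 ≤ 2, so a2 ≤ 2. But 2 < 4, so no value of a2 works.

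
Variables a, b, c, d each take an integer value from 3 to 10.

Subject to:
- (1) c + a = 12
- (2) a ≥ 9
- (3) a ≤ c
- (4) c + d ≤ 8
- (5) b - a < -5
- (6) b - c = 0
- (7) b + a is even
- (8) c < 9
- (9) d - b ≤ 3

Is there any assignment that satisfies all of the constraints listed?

Unsatisfiable

From constraints 2 and 3: c ≥ a and a ≥ 9, so c ≥ 9. From constraint 8: c ≤ 8. But 8 < 9, so no value of c works.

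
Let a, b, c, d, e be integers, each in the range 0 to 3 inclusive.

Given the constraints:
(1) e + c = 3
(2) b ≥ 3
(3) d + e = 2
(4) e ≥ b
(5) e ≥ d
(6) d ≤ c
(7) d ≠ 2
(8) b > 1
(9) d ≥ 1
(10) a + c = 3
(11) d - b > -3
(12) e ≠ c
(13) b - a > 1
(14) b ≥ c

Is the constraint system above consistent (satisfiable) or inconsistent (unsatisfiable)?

From constraints 2 and 4: e ≥ b ≥ 3. From constraints 6 and 9: c ≥ d ≥ 1. Hence e + c ≥ 4. But constraint 1 requires e + c = 3, and 3 < 4. Contradiction.

Unsatisfiable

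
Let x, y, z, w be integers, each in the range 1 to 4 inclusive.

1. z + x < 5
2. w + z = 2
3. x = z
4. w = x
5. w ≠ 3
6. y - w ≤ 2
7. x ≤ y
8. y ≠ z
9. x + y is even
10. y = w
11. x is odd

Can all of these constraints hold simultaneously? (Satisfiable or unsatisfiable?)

Unsatisfiable

From constraints 3, 4, and 10, y = w = x = z, so y = z. But constraint 8 says y ≠ z. Contradiction.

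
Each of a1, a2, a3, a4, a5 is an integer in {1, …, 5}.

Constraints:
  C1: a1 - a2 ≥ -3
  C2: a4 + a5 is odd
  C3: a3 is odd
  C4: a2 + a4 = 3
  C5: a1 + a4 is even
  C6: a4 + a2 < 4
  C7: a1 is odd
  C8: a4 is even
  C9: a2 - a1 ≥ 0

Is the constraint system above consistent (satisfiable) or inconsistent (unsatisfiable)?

Constraint 7 makes a1 odd and constraint 8 makes a4 even, so a1 + a4 must be odd. Constraint 5 says a1 + a4 is even — contradiction.

Unsatisfiable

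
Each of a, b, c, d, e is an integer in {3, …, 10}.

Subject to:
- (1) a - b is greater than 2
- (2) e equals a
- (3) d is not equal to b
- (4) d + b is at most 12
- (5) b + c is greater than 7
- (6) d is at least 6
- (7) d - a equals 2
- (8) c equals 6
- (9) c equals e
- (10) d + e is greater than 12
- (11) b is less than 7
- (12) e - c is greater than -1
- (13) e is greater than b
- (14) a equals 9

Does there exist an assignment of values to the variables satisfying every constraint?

Constraint 8 fixes c = 6 and constraint 14 fixes a = 9. Constraints 2 and 9 give c = e = a, so c = a. But 6 ≠ 9 — contradiction.

Unsatisfiable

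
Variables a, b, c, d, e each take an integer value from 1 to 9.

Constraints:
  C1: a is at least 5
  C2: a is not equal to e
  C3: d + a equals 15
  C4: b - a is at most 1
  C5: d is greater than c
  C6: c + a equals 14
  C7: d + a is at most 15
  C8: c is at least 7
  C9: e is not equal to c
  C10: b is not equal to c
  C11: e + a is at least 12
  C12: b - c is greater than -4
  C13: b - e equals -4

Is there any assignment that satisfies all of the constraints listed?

Satisfiable

One satisfying assignment is a = 6, b = 5, c = 8, d = 9, e = 9.
For the less obvious constraints — constraint 3: d + a = 15; constraint 4: b - a = -1; constraint 6: c + a = 14 — and the others hold by inspection.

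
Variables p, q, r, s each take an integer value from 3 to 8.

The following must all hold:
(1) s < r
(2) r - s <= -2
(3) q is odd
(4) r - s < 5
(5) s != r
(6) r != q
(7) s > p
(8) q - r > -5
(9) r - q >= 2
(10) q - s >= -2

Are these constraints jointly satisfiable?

Unsatisfiable

Constraints 2, 9, and 10 give r − q ≥ 2, q − s ≥ -2, s − r ≥ 2.
Adding all 3 inequalities: the left sides telescope to 0, and the right sides sum to 2 + (-2) + 2 = 2. So 0 ≥ 2, which is false.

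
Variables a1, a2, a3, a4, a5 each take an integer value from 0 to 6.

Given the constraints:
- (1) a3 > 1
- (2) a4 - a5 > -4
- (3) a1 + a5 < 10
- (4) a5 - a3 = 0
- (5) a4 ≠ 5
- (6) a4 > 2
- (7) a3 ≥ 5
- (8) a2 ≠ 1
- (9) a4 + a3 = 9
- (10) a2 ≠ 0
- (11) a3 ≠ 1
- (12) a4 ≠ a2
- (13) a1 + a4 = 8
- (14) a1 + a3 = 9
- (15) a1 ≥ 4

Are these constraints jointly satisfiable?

Satisfiable

One satisfying assignment is a1 = 4, a2 = 6, a3 = 5, a4 = 4, a5 = 5.
For the less obvious constraints — constraint 2: a4 - a5 = -1; constraint 3: a1 + a5 = 9; constraint 4: a5 - a3 = 0 — and the others hold by inspection.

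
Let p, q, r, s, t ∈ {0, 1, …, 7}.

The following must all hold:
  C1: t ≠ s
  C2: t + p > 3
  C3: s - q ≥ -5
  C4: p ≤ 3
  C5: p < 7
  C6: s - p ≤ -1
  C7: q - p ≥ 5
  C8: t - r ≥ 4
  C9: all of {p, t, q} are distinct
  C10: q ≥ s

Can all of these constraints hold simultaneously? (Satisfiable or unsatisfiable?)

Constraints 3, 6, and 7 give q − p ≥ 5, p − s ≥ 1, s − q ≥ -5.
Adding all 3 inequalities: the left sides telescope to 0, and the right sides sum to 5 + 1 + (-5) = 1. So 0 ≥ 1, which is false.

Unsatisfiable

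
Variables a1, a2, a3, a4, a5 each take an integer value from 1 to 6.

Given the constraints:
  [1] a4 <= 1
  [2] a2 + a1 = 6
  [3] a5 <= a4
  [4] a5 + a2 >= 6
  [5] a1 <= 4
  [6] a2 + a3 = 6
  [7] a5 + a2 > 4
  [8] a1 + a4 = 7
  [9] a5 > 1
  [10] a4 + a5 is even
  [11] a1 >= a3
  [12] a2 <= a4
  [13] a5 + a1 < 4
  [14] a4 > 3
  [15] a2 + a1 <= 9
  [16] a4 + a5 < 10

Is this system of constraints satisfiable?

Unsatisfiable

From constraints 1 and 12: a2 ≤ a4 ≤ 1. From constraints 5 and 11: a3 ≤ a1 ≤ 4. Hence a2 + a3 ≤ 5. But constraint 6 requires a2 + a3 = 6, and 6 > 5. Contradiction.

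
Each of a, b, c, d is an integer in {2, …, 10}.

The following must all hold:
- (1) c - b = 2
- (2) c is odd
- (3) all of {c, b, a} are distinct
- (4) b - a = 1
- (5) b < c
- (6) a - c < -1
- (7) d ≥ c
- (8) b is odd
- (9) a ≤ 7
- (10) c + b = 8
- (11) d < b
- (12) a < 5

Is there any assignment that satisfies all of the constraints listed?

Constraints 5, 7, and 11 give c ≤ d, d < b, b < c. Chaining: c ≤ d < b < c, which forces c < c — impossible.

Unsatisfiable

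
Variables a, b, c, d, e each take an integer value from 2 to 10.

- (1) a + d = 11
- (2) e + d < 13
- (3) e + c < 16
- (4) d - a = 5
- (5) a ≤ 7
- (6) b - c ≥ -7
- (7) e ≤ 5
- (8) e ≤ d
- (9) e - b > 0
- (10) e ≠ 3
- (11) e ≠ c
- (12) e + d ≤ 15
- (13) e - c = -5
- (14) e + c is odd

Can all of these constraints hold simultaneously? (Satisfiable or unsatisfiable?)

One satisfying assignment is a = 3, b = 2, c = 9, d = 8, e = 4.
For the less obvious constraints — constraint 1: a + d = 11; constraint 2: e + d = 12; constraint 3: e + c = 13 — and the others hold by inspection.

Satisfiable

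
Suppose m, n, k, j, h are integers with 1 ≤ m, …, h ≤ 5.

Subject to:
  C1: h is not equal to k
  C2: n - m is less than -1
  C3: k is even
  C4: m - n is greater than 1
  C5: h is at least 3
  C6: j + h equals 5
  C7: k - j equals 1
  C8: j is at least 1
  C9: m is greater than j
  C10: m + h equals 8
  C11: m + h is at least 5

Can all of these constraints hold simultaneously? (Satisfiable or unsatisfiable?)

The assignment m = 4, n = 1, k = 2, j = 1, h = 4 works:
  constraint 2 holds since n - m = -3.
  constraint 4 holds since m - n = 3.
  constraint 6 holds since j + h = 5.
The rest check out directly.

Satisfiable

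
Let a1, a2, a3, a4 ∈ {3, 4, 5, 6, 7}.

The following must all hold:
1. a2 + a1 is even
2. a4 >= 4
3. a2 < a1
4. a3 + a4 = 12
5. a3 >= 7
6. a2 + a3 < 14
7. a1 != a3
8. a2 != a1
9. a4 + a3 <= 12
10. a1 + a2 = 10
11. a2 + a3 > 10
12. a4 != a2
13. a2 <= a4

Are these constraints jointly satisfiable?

The assignment a1 = 6, a2 = 4, a3 = 7, a4 = 5 works:
  constraint 4 holds since a3 + a4 = 12.
  constraint 6 holds since a2 + a3 = 11.
  constraint 9 holds since a4 + a3 = 12.
The rest check out directly.

Satisfiable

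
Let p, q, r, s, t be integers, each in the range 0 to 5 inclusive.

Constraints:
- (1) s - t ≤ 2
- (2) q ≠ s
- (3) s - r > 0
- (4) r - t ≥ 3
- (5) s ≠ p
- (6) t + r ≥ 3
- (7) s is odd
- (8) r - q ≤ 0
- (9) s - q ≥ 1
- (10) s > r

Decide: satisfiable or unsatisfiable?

Unsatisfiable

Constraints 1, 4, 8, and 9 give s − q ≥ 1, q − r ≥ 0, r − t ≥ 3, t − s ≥ -2.
Adding all 4 inequalities: the left sides telescope to 0, and the right sides sum to 1 + 0 + 3 + (-2) = 2. So 0 ≥ 2, which is false.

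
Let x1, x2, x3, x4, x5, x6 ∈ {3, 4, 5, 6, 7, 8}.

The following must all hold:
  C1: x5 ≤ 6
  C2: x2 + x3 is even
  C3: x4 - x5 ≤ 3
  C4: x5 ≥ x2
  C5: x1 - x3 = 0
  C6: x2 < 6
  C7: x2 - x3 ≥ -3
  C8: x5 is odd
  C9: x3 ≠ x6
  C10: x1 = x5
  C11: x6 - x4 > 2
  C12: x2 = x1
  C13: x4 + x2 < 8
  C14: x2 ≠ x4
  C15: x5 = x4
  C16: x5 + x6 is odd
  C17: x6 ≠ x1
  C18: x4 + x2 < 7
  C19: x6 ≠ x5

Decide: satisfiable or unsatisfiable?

From constraints 10, 12, and 15, x2 = x1 = x5 = x4, so x2 = x4. But constraint 14 says x2 ≠ x4. Contradiction.

Unsatisfiable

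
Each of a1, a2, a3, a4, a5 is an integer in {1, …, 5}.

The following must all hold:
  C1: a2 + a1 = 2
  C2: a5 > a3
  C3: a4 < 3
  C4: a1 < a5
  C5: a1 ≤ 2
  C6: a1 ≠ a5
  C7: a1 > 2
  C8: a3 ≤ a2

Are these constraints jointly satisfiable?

From constraint 7: a1 ≥ 3. From constraint 5: a1 ≤ 2. But 2 < 3, so no value of a1 works.

Unsatisfiable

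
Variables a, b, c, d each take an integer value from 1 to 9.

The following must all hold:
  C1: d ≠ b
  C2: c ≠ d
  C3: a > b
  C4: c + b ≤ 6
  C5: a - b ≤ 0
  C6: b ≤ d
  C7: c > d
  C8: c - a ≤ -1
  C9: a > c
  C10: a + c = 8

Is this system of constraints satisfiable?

Constraints 5, 6, 7, and 9 give b ≤ d, d < c, c < a, a ≤ b. Chaining: b ≤ d < c < a ≤ b, which forces b < b — impossible.

Unsatisfiable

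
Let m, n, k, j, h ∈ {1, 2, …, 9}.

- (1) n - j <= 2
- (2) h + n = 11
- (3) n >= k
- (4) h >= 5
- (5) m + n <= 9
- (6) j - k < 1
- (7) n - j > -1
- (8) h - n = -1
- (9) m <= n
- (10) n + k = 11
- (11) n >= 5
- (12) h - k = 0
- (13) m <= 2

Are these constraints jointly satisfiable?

Satisfiable

One satisfying assignment is m = 2, n = 6, k = 5, j = 4, h = 5.
For the less obvious constraints — constraint 1: n - j = 2; constraint 2: h + n = 11 — and the others hold by inspection.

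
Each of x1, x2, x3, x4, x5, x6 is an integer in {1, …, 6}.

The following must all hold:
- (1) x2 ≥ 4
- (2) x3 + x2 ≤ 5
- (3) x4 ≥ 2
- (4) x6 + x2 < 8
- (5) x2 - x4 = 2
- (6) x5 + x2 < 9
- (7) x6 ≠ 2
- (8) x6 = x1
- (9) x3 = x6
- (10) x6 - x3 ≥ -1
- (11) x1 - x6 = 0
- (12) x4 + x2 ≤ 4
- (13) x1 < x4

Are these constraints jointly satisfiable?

Unsatisfiable

From constraint 3: x4 ≥ 2. From constraint 1: x2 ≥ 4. Hence x4 + x2 ≥ 6. But constraint 12 requires x4 + x2 ≤ 4, and 4 < 6. Contradiction.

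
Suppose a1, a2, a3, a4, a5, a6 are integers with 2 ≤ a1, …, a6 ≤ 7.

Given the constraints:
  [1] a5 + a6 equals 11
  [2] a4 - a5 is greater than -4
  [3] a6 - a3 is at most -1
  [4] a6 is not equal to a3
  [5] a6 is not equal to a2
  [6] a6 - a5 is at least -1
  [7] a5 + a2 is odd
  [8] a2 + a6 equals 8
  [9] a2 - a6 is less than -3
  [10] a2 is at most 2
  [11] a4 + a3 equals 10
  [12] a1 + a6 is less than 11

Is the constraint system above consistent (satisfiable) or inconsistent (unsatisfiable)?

Satisfiable

One satisfying assignment is a1 = 4, a2 = 2, a3 = 7, a4 = 3, a5 = 5, a6 = 6.
For the less obvious constraints — constraint 1: a5 + a6 = 11; constraint 2: a4 - a5 = -2 — and the others hold by inspection.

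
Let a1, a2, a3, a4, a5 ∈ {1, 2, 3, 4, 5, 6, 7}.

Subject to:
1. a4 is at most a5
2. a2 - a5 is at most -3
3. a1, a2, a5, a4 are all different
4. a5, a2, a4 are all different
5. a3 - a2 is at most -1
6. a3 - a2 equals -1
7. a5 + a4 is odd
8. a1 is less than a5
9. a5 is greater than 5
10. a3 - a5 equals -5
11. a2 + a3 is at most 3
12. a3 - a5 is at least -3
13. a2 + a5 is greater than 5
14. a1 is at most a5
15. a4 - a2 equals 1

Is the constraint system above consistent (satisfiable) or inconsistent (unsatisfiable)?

Unsatisfiable

Constraints 2, 5, and 12 give a2 − a3 ≥ 1, a3 − a5 ≥ -3, a5 − a2 ≥ 3.
Adding all 3 inequalities: the left sides telescope to 0, and the right sides sum to 1 + (-3) + 3 = 1. So 0 ≥ 1, which is false.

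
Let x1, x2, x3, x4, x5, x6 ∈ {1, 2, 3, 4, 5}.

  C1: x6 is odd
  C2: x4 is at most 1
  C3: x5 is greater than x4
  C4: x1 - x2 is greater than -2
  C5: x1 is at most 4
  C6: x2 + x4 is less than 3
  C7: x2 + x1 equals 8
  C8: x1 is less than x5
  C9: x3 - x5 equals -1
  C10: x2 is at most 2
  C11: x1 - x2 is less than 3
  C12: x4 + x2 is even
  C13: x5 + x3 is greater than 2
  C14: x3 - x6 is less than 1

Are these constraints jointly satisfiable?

From constraint 10: x2 ≤ 2. From constraint 5: x1 ≤ 4. Hence x2 + x1 ≤ 6. But constraint 7 requires x2 + x1 = 8, and 8 > 6. Contradiction.

Unsatisfiable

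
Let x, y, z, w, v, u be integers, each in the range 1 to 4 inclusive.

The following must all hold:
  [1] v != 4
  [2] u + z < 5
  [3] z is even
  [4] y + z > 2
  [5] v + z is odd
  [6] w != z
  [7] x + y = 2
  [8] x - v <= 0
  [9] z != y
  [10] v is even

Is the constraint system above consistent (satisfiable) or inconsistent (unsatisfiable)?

Constraint 10 makes v even and constraint 3 makes z even, so v + z must be even. Constraint 5 says v + z is odd — contradiction.

Unsatisfiable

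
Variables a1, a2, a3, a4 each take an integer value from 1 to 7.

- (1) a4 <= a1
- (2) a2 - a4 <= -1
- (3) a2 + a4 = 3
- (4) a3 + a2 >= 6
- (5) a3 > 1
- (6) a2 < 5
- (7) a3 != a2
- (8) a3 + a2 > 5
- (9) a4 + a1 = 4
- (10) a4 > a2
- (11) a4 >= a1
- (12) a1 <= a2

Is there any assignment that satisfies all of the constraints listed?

Constraints 1, 2, and 12 give a2 < a4, a4 ≤ a1, a1 ≤ a2. Chaining: a2 < a4 ≤ a1 ≤ a2, which forces a2 < a2 — impossible.

Unsatisfiable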